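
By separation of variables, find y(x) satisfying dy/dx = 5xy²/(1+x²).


Separate: dy/y² = 5x/(1+x²) dx.
Integrate LHS: ∫ dy/y² = -1/y.
Integrate RHS via u = 1+x²: (5/2)ln(1+x²) + C.
Result: -1/y = (5/2)ln(1+x²) + C.


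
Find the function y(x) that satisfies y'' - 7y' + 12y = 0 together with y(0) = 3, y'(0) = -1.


Characteristic roots of r² - 7r + 12 = 0 are 4, 3.
General solution y = c₁ e^(4x) + c₂ e^(3x).
Apply y(0) = 3: c₁ + c₂ = 3. Apply y'(0) = -1: 4 c₁ + 3 c₂ = -1.
Solve: c₁ = -10, c₂ = 13.
Particular solution: y = -10e^(4x) + 13e^(3x).


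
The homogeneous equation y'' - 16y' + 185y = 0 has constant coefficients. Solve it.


Characteristic equation: r² - 16r + 185 = 0.
Discriminant is negative; roots r = 8 ± 11i (complex conjugate pair).
General solution uses e^(α x)(C₁ cos(β x) + C₂ sin(β x)): y = e^(8x)(C₁cos(11x) + C₂sin(11x)).


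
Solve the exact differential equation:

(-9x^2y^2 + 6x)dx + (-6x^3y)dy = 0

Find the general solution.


Check exactness: ∂M/∂y = -18x^2y and ∂N/∂x = -18x^2y; equal, so the equation is exact.
Integrate M with respect to x (treating y as constant): ∫M dx = -3x^3y^2 + 3x^2 + h(y).
Differentiate w.r.t. y and set equal to N: all terms match, so h'(y) = 0 and h is a constant absorbed into C.
General solution: -3x^3y^2 + 3x^2 = C.


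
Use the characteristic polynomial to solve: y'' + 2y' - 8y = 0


Characteristic equation: r² + 2r - 8 = 0.
Factor: (r - 2)(r + 4) = 0 ⇒ r = 2, -4 (distinct real).
General solution: y = C₁e^(2x) + C₂e^(-4x).


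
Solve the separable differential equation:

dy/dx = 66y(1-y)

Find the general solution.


Separate: dy/[y(1-y)] = 66 dx.
Partial fractions: 1/[y(1-y)] = 1/y + 1/(1-y).
Integrate: ln|y/(1-y)| = 66x + C₀.
Solve for y: y = 1/(1 + Ce^(-66x)).


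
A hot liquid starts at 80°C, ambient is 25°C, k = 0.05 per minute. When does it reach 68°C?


From T(t) = T_a + (T₀ - T_a)e^(-kt), set T(t) = 68:
(68 - 25) / (80 - 25) = e^(-0.05t), so t = -ln(0.782)/0.05 ≈ 4.9 minutes.


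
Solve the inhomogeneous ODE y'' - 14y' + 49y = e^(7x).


Characteristic polynomial (r - 7)² = 0; repeated root r = 7.
y_h = (C₁ + C₂x)e^(7x). Forcing matches the repeated root (resonance), so try y_p = Ax² e^(7x).
Substitute and solve for A: 2A = 1, so A = 1/2.
General solution: y = (C₁ + C₂x + (1/2)x²)e^(7x).


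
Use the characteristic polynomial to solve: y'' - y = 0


Characteristic equation: r² - 1 = 0.
Factor: (r + 1)(r - 1) = 0 ⇒ r = -1, 1 (distinct real).
General solution: y = C₁e^(-x) + C₂e^(x).


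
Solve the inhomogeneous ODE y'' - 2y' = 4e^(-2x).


Characteristic roots of r² - 2r = 0 are 0, 2.
y_h = C₁ + C₂e^(2x).
Forcing exponent -2 is not a characteristic root; try y_p = Ae^(-2x).
Substitute: A·(4 + (-2)·-2 + (0)) = A·8 = 4, so A = 1/2.
General solution: y = C₁ + C₂e^(2x) + (1/2)e^(-2x).


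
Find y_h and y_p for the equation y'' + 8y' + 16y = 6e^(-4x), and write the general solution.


Characteristic polynomial (r + 4)² = 0; repeated root r = -4.
y_h = (C₁ + C₂x)e^(-4x). Forcing matches the repeated root (resonance), so try y_p = Ax² e^(-4x).
Substitute and solve for A: 2A = 6, so A = 3.
General solution: y = (C₁ + C₂x + 3x²)e^(-4x).


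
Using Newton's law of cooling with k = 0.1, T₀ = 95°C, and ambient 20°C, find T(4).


Newton's law: dT/dt = -k(T - T_a) has solution T(t) = T_a + (T₀ - T_a)e^(-kt).
Plug in T_a = 20, T₀ = 95, k = 0.1, t = 4: T(4) = 20 + (75)e^(-0.40) ≈ 70.3°C.


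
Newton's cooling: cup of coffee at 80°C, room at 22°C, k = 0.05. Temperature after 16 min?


Newton's law: dT/dt = -k(T - T_a) has solution T(t) = T_a + (T₀ - T_a)e^(-kt).
Plug in T_a = 22, T₀ = 80, k = 0.05, t = 16: T(16) = 22 + (58)e^(-0.80) ≈ 48.1°C.


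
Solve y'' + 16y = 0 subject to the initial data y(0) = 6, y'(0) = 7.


Characteristic roots of r² + 16 = 0 are ±4i, so y = C₁cos(4x) + C₂sin(4x).
Apply y(0) = 6: C₁ = 6. Differentiate and apply y'(0) = 7: 4·C₂ = 7, so C₂ = 7/4.
Particular solution: y = 6cos(4x) + (7/4)sin(4x).


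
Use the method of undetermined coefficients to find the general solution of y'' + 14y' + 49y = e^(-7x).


Characteristic polynomial (r + 7)² = 0; repeated root r = -7.
y_h = (C₁ + C₂x)e^(-7x). Forcing matches the repeated root (resonance), so try y_p = Ax² e^(-7x).
Substitute and solve for A: 2A = 1, so A = 1/2.
General solution: y = (C₁ + C₂x + (1/2)x²)e^(-7x).


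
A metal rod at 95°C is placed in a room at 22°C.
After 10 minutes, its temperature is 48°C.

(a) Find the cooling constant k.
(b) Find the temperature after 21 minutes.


Newton's law: T(t) = T_a + (T₀ - T_a)e^(-kt).
(a) Use T(10) = 48: (48 - 22)/(95 - 22) = e^(-k·10), so k = -ln(0.356)/10 ≈ 0.1032.
(b) Apply k to t = 21: T(21) = 22 + (73)e^(-2.168) ≈ 30.4°C.


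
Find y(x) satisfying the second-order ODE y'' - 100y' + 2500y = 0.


Characteristic equation: r² - 100r + 2500 = 0, i.e. (r - 50)² = 0.
Repeated root r = 50; include an x factor for the second linearly independent solution.
General solution: y = (C₁ + C₂x)e^(50x).


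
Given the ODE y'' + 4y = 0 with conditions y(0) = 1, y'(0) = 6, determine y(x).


Characteristic roots of r² + 4 = 0 are ±2i, so y = C₁cos(2x) + C₂sin(2x).
Apply y(0) = 1: C₁ = 1. Differentiate and apply y'(0) = 6: 2·C₂ = 6, so C₂ = 3.
Particular solution: y = cos(2x) + 3sin(2x).


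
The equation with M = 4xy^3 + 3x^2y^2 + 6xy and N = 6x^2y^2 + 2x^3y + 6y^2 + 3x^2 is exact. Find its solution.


Check exactness: ∂M/∂y = 12xy^2 + 6x^2y + 6x and ∂N/∂x = 12xy^2 + 6x^2y + 6x; equal, so the equation is exact.
Integrate M with respect to x (treating y as constant): ∫M dx = 2x^2y^3 + x^3y^2 + 3x^2y + h(y).
Differentiate w.r.t. y and set equal to N: the x-dependent terms already match, leaving h'(y) = 6y^2. Integrate: h(y) = 2y^3.
So F(x,y) = 2x^2y^3 + x^3y^2 + 2y^3 + 3x^2y.
General solution: 2x^2y^3 + x^3y^2 + 2y^3 + 3x^2y = C.


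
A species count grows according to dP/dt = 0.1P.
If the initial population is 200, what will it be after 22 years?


The ODE dP/dt = 0.1P has solution P(t) = P(0)e^(0.1t).
Substitute P(0) = 200 and t = 22: P(22) = 200 e^(2.20) ≈ 1805.


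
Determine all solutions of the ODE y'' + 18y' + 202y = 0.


Characteristic equation: r² + 18r + 202 = 0.
Discriminant is negative; roots r = -9 ± 11i (complex conjugate pair).
General solution uses e^(α x)(C₁ cos(β x) + C₂ sin(β x)): y = e^(-9x)(C₁cos(11x) + C₂sin(11x)).


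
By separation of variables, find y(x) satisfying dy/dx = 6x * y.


Separate variables: dy/y = 6x dx.
Integrate: ln|y| = 3x^2 + C₀.
Exponentiate: y = Ce^(3x^2).


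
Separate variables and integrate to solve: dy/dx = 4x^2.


Integrate both sides with respect to x: y = ∫ 4x^2 dx = (4/3)x^3 + C.


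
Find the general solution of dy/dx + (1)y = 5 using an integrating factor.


P(x) = 1, Q(x) = 5; integrating factor μ = e^(x).
(μ y)' = 5e^(x) ⇒ μ y = 5e^(x) + C.
Divide by μ: y = 5 + Ce^(-x).


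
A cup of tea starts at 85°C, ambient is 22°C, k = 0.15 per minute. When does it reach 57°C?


From T(t) = T_a + (T₀ - T_a)e^(-kt), set T(t) = 57:
(57 - 22) / (85 - 22) = e^(-0.15t), so t = -ln(0.556)/0.15 ≈ 3.9 minutes.


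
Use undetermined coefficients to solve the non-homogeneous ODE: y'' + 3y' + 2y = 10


Characteristic roots of r² + 3r + 2 = 0 are -1, -2.
y_h = C₁e^(-x) + C₂e^(-2x).
Constant forcing; try y_p = A. Then 2A = 10 ⇒ A = 5.
General solution: y = C₁e^(-x) + C₂e^(-2x) + 5.


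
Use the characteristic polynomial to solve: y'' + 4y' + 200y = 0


Characteristic equation: r² + 4r + 200 = 0.
Discriminant is negative; roots r = -2 ± 14i (complex conjugate pair).
General solution uses e^(α x)(C₁ cos(β x) + C₂ sin(β x)): y = e^(-2x)(C₁cos(14x) + C₂sin(14x)).


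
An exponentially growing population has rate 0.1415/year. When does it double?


Exponential growth: P(t) = P₀ e^(0.1415t). Set P(t)/P₀ = 2: e^(0.1415t) = 2.
Solve: t = ln(2)/0.1415 ≈ 4.90 years.


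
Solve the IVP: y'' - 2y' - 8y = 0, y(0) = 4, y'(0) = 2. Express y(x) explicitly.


Characteristic roots of r² - 2r - 8 = 0 are -2, 4.
General solution y = c₁ e^(-2x) + c₂ e^(4x).
Apply y(0) = 4: c₁ + c₂ = 4. Apply y'(0) = 2: -2 c₁ + 4 c₂ = 2.
Solve: c₁ = 7/3, c₂ = 5/3.
Particular solution: y = (7/3)e^(-2x) + (5/3)e^(4x).


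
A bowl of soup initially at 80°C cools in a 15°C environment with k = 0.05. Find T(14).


Newton's law: dT/dt = -k(T - T_a) has solution T(t) = T_a + (T₀ - T_a)e^(-kt).
Plug in T_a = 15, T₀ = 80, k = 0.05, t = 14: T(14) = 15 + (65)e^(-0.70) ≈ 47.3°C.


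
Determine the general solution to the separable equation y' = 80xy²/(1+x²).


Separate: dy/y² = 80x/(1+x²) dx.
Integrate LHS: ∫ dy/y² = -1/y.
Integrate RHS via u = 1+x²: 40ln(1+x²) + C.
Result: -1/y = 40ln(1+x²) + C.


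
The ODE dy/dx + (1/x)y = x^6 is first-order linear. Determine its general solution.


P(x) = 1/x ⇒ μ = x^1.
(x^1 y)' = x^1·x^6 = x^7.
Integrate: x^1 y = x^8/(8) + C.
Solve for y: y = (1/8)x^7 + C/x^1.


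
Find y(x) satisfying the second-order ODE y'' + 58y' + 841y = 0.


Characteristic equation: r² + 58r + 841 = 0, i.e. (r + 29)² = 0.
Repeated root r = -29; include an x factor for the second linearly independent solution.
General solution: y = (C₁ + C₂x)e^(-29x).


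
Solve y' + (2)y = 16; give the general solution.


P(x) = 2, Q(x) = 16; integrating factor μ = e^(2x).
(μ y)' = 16e^(2x) ⇒ μ y = 8e^(2x) + C.
Divide by μ: y = 8 + Ce^(-2x).


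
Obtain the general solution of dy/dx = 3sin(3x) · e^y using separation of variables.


Separate: e^(-y) dy = 3sin(3x) dx.
Integrate: -e^(-y) = -cos(3x) + C₀.
Rearrange: e^(-y) = cos(3x) + C.


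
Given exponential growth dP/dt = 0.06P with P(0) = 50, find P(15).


The ODE dP/dt = 0.06P has solution P(t) = P(0)e^(0.06t).
Substitute P(0) = 50 and t = 15: P(15) = 50 e^(0.90) ≈ 123.


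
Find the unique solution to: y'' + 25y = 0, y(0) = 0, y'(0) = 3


Characteristic roots of r² + 25 = 0 are ±5i, so y = C₁cos(5x) + C₂sin(5x).
Apply y(0) = 0: C₁ = 0. Differentiate and apply y'(0) = 3: 5·C₂ = 3, so C₂ = 3/5.
Particular solution: y = (3/5)sin(5x).


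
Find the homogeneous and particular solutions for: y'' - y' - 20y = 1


Characteristic roots of r² - r - 20 = 0 are 5, -4.
y_h = C₁e^(5x) + C₂e^(-4x).
Forcing exponent 0 is not a characteristic root; try y_p = A.
Substitute: A·(0 + (-1)·0 + (-20)) = A·-20 = 1, so A = -1/20.
General solution: y = C₁e^(5x) + C₂e^(-4x) - 1/20.


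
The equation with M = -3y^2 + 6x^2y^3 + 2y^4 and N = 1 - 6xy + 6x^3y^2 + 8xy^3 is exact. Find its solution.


Check exactness: ∂M/∂y = -6y + 18x^2y^2 + 8y^3 and ∂N/∂x = -6y + 18x^2y^2 + 8y^3; equal, so the equation is exact.
Integrate M with respect to x (treating y as constant): ∫M dx = -3xy^2 + 2x^3y^3 + 2xy^4 + h(y).
Differentiate w.r.t. y and set equal to N: the x-dependent terms already match, leaving h'(y) = 1. Integrate: h(y) = y.
So F(x,y) = y - 3xy^2 + 2x^3y^3 + 2xy^4.
General solution: y - 3xy^2 + 2x^3y^3 + 2xy^4 = C.


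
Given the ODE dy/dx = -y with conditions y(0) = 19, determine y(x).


General solution of y' = -y is y = Ce^(-x).
Apply y(0) = 19: C = 19.
Particular solution: y = 19e^(-x).


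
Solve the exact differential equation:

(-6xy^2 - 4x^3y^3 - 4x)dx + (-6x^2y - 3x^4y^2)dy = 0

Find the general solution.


Check exactness: ∂M/∂y = -12xy - 12x^3y^2 and ∂N/∂x = -12xy - 12x^3y^2; equal, so the equation is exact.
Integrate M with respect to x (treating y as constant): ∫M dx = -3x^2y^2 - x^4y^3 - 2x^2 + h(y).
Differentiate w.r.t. y and set equal to N: all terms match, so h'(y) = 0 and h is a constant absorbed into C.
General solution: -3x^2y^2 - x^4y^3 - 2x^2 = C.


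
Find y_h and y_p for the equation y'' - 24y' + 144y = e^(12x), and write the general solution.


Characteristic polynomial (r - 12)² = 0; repeated root r = 12.
y_h = (C₁ + C₂x)e^(12x). Forcing matches the repeated root (resonance), so try y_p = Ax² e^(12x).
Substitute and solve for A: 2A = 1, so A = 1/2.
General solution: y = (C₁ + C₂x + (1/2)x²)e^(12x).


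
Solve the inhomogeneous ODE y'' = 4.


Characteristic polynomial (r - 0)² = 0; repeated root r = 0.
y_h = (C₁ + C₂x). Forcing matches the repeated root (resonance), so try y_p = Ax².
Substitute and solve for A: 2A = 4, so A = 2.
General solution: y = C₁ + C₂x + 2x².


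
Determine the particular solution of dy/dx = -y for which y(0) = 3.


General solution of y' = -y is y = Ce^(-x).
Apply y(0) = 3: C = 3.
Particular solution: y = 3e^(-x).


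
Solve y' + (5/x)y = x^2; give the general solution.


P(x) = 5/x ⇒ μ = x^5.
(x^5 y)' = x^5·x^2 = x^7.
Integrate: x^5 y = x^8/(8) + C.
Solve for y: y = (1/8)x^3 + C/x^5.


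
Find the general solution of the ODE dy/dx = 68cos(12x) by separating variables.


g(y) = 1, so integrate directly: y = ∫ 68cos(12x) dx = (17/3)sin(12x) + C.


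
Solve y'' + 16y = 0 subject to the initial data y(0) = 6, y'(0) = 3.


Characteristic roots of r² + 16 = 0 are ±4i, so y = C₁cos(4x) + C₂sin(4x).
Apply y(0) = 6: C₁ = 6. Differentiate and apply y'(0) = 3: 4·C₂ = 3, so C₂ = 3/4.
Particular solution: y = 6cos(4x) + (3/4)sin(4x).


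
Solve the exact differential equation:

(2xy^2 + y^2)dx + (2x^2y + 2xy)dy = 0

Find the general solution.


Check exactness: ∂M/∂y = 4xy + 2y and ∂N/∂x = 4xy + 2y; equal, so the equation is exact.
Integrate M with respect to x (treating y as constant): ∫M dx = x^2y^2 + xy^2 + h(y).
Differentiate w.r.t. y and set equal to N: all terms match, so h'(y) = 0 and h is a constant absorbed into C.
General solution: x^2y^2 + xy^2 = C.


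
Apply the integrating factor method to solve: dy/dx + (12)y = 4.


P(x) = 12, Q(x) = 4; integrating factor μ = e^(12x).
(μ y)' = 4e^(12x) ⇒ μ y = (1/3)e^(12x) + C.
Divide by μ: y = 1/3 + Ce^(-12x).


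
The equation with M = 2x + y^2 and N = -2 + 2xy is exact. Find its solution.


Check exactness: ∂M/∂y = 2y and ∂N/∂x = 2y; equal, so the equation is exact.
Integrate M with respect to x (treating y as constant): ∫M dx = x^2 + xy^2 + h(y).
Differentiate w.r.t. y and set equal to N: the x-dependent terms already match, leaving h'(y) = -2. Integrate: h(y) = -2y.
So F(x,y) = -2y + x^2 + xy^2.
General solution: -2y + x^2 + xy^2 = C.


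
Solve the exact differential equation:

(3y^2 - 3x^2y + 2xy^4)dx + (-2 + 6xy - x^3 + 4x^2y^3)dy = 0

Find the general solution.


Check exactness: ∂M/∂y = 6y - 3x^2 + 8xy^3 and ∂N/∂x = 6y - 3x^2 + 8xy^3; equal, so the equation is exact.
Integrate M with respect to x (treating y as constant): ∫M dx = 3xy^2 - x^3y + x^2y^4 + h(y).
Differentiate w.r.t. y and set equal to N: the x-dependent terms already match, leaving h'(y) = -2. Integrate: h(y) = -2y.
So F(x,y) = -2y + 3xy^2 - x^3y + x^2y^4.
General solution: -2y + 3xy^2 - x^3y + x^2y^4 = C.


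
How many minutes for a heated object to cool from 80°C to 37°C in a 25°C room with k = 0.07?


From T(t) = T_a + (T₀ - T_a)e^(-kt), set T(t) = 37:
(37 - 25) / (80 - 25) = e^(-0.07t), so t = -ln(0.218)/0.07 ≈ 21.7 minutes.


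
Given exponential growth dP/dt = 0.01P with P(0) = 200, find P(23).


The ODE dP/dt = 0.01P has solution P(t) = P(0)e^(0.01t).
Substitute P(0) = 200 and t = 23: P(23) = 200 e^(0.23) ≈ 252.


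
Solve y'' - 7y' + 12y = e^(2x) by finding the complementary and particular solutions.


Characteristic roots of r² - 7r + 12 = 0 are 3, 4.
y_h = C₁e^(3x) + C₂e^(4x).
Forcing exponent 2 is not a characteristic root; try y_p = Ae^(2x).
Substitute: A·(4 + (-7)·2 + (12)) = A·2 = 1, so A = 1/2.
General solution: y = C₁e^(3x) + C₂e^(4x) + (1/2)e^(2x).


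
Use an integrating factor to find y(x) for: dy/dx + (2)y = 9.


P(x) = 2, Q(x) = 9; integrating factor μ = e^(2x).
(μ y)' = 9e^(2x) ⇒ μ y = (9/2)e^(2x) + C.
Divide by μ: y = 9/2 + Ce^(-2x).


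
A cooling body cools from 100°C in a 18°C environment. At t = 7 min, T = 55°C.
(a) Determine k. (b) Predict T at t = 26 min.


Newton's law: T(t) = T_a + (T₀ - T_a)e^(-kt).
(a) Use T(7) = 55: (55 - 18)/(100 - 18) = e^(-k·7), so k = -ln(0.451)/7 ≈ 0.1137.
(b) Apply k to t = 26: T(26) = 18 + (82)e^(-2.956) ≈ 22.3°C.


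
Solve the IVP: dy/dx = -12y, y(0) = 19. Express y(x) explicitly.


General solution of y' = -12y is y = Ce^(-12x).
Apply y(0) = 19: C = 19.
Particular solution: y = 19e^(-12x).


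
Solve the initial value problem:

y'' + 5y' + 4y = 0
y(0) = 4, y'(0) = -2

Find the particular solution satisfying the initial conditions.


Characteristic roots of r² + 5r + 4 = 0 are -4, -1.
General solution y = c₁ e^(-4x) + c₂ e^(-x).
Apply y(0) = 4: c₁ + c₂ = 4. Apply y'(0) = -2: -4 c₁ - 1 c₂ = -2.
Solve: c₁ = -2/3, c₂ = 14/3.
Particular solution: y = -(2/3)e^(-4x) + (14/3)e^(-x).


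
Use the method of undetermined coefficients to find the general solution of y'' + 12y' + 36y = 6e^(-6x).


Characteristic polynomial (r + 6)² = 0; repeated root r = -6.
y_h = (C₁ + C₂x)e^(-6x). Forcing matches the repeated root (resonance), so try y_p = Ax² e^(-6x).
Substitute and solve for A: 2A = 6, so A = 3.
General solution: y = (C₁ + C₂x + 3x²)e^(-6x).


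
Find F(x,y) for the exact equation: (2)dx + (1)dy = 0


Check exactness: ∂M/∂y = 0 and ∂N/∂x = 0; equal, so the equation is exact.
Integrate M with respect to x (treating y as constant): ∫M dx = 2x + h(y).
Differentiate w.r.t. y and set equal to N: the x-dependent terms already match, leaving h'(y) = 1. Integrate: h(y) = y.
So F(x,y) = y + 2x.
General solution: y + 2x = C.


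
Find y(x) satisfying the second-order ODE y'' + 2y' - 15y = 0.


Characteristic equation: r² + 2r - 15 = 0.
Factor: (r - 3)(r + 5) = 0 ⇒ r = 3, -5 (distinct real).
General solution: y = C₁e^(3x) + C₂e^(-5x).


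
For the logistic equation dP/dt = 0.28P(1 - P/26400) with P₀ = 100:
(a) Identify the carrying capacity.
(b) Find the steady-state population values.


Logistic ODE dP/dt = 0.28P(1 - P/26400) has equilibria where dP/dt = 0, i.e. P = 0 or P = 26400.
The coefficient (1 - P/K) = 0 when P = K, identifying K = 26400 as the carrying capacity.
(a) K = 26400; (b) equilibria P = 0 and P = 26400.


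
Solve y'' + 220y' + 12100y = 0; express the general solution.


Characteristic equation: r² + 220r + 12100 = 0, i.e. (r + 110)² = 0.
Repeated root r = -110; include an x factor for the second linearly independent solution.
General solution: y = (C₁ + C₂x)e^(-110x).


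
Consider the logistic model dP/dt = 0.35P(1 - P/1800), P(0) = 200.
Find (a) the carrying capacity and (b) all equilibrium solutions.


Logistic ODE dP/dt = 0.35P(1 - P/1800) has equilibria where dP/dt = 0, i.e. P = 0 or P = 1800.
The coefficient (1 - P/K) = 0 when P = K, identifying K = 1800 as the carrying capacity.
(a) K = 1800; (b) equilibria P = 0 and P = 1800.


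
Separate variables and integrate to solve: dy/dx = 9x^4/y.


Separate variables: y dy = 9x^4 dx.
Integrate both sides: y²/2 = (9/5)x^5 + C₀.
Multiply by 2: y² = (18/5)x^5 + C.


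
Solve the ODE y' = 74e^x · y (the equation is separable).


Separate variables: dy/y = 74e^x dx.
Integrate: ln|y| = 74e^x + C₀.
Exponentiate: y = Ce^(74e^x).


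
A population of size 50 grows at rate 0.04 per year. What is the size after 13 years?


The ODE dP/dt = 0.04P has solution P(t) = P(0)e^(0.04t).
Substitute P(0) = 50 and t = 13: P(13) = 50 e^(0.52) ≈ 84.


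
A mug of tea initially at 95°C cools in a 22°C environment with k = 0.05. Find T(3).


Newton's law: dT/dt = -k(T - T_a) has solution T(t) = T_a + (T₀ - T_a)e^(-kt).
Plug in T_a = 22, T₀ = 95, k = 0.05, t = 3: T(3) = 22 + (73)e^(-0.15) ≈ 84.8°C.


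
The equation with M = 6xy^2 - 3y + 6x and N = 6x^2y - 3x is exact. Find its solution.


Check exactness: ∂M/∂y = 12xy - 3 and ∂N/∂x = 12xy - 3; equal, so the equation is exact.
Integrate M with respect to x (treating y as constant): ∫M dx = 3x^2y^2 - 3xy + 3x^2 + h(y).
Differentiate w.r.t. y and set equal to N: all terms match, so h'(y) = 0 and h is a constant absorbed into C.
General solution: 3x^2y^2 - 3xy + 3x^2 = C.


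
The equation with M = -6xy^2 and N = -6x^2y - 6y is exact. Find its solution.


Check exactness: ∂M/∂y = -12xy and ∂N/∂x = -12xy; equal, so the equation is exact.
Integrate M with respect to x (treating y as constant): ∫M dx = -3x^2y^2 + h(y).
Differentiate w.r.t. y and set equal to N: the x-dependent terms already match, leaving h'(y) = -6y. Integrate: h(y) = -3y^2.
So F(x,y) = -3x^2y^2 - 3y^2.
General solution: -3x^2y^2 - 3y^2 = C.


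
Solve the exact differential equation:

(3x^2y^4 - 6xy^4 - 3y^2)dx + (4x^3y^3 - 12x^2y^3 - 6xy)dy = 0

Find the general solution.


Check exactness: ∂M/∂y = 12x^2y^3 - 24xy^3 - 6y and ∂N/∂x = 12x^2y^3 - 24xy^3 - 6y; equal, so the equation is exact.
Integrate M with respect to x (treating y as constant): ∫M dx = x^3y^4 - 3x^2y^4 - 3xy^2 + h(y).
Differentiate w.r.t. y and set equal to N: all terms match, so h'(y) = 0 and h is a constant absorbed into C.
General solution: x^3y^4 - 3x^2y^4 - 3xy^2 = C.


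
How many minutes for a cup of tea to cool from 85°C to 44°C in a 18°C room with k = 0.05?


From T(t) = T_a + (T₀ - T_a)e^(-kt), set T(t) = 44:
(44 - 18) / (85 - 18) = e^(-0.05t), so t = -ln(0.388)/0.05 ≈ 18.9 minutes.


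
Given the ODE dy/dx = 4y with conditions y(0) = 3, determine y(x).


General solution of y' = 4y is y = Ce^(4x).
Apply y(0) = 3: C = 3.
Particular solution: y = 3e^(4x).


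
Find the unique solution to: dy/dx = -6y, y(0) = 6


General solution of y' = -6y is y = Ce^(-6x).
Apply y(0) = 6: C = 6.
Particular solution: y = 6e^(-6x).


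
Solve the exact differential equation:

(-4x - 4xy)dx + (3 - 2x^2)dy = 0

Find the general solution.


Check exactness: ∂M/∂y = -4x and ∂N/∂x = -4x; equal, so the equation is exact.
Integrate M with respect to x (treating y as constant): ∫M dx = -2x^2 - 2x^2y + h(y).
Differentiate w.r.t. y and set equal to N: the x-dependent terms already match, leaving h'(y) = 3. Integrate: h(y) = 3y.
So F(x,y) = -2x^2 + 3y - 2x^2y.
General solution: -2x^2 + 3y - 2x^2y = C.


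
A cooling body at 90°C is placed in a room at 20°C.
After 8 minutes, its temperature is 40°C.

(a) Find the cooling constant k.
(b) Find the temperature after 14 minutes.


Newton's law: T(t) = T_a + (T₀ - T_a)e^(-kt).
(a) Use T(8) = 40: (40 - 20)/(90 - 20) = e^(-k·8), so k = -ln(0.286)/8 ≈ 0.1566.
(b) Apply k to t = 14: T(14) = 20 + (70)e^(-2.192) ≈ 27.8°C.


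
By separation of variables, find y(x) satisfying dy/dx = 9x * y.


Separate variables: dy/y = 9x dx.
Integrate: ln|y| = (9/2)x^2 + C₀.
Exponentiate: y = Ce^((9/2)x^2).


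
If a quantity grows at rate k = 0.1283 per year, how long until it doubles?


Exponential growth: P(t) = P₀ e^(0.1283t). Set P(t)/P₀ = 2: e^(0.1283t) = 2.
Solve: t = ln(2)/0.1283 ≈ 5.40 years.


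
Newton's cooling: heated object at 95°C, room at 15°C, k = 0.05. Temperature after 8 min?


Newton's law: dT/dt = -k(T - T_a) has solution T(t) = T_a + (T₀ - T_a)e^(-kt).
Plug in T_a = 15, T₀ = 95, k = 0.05, t = 8: T(8) = 15 + (80)e^(-0.40) ≈ 68.6°C.


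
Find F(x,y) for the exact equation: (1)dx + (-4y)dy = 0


Check exactness: ∂M/∂y = 0 and ∂N/∂x = 0; equal, so the equation is exact.
Integrate M with respect to x (treating y as constant): ∫M dx = x + h(y).
Differentiate w.r.t. y and set equal to N: the x-dependent terms already match, leaving h'(y) = -4y. Integrate: h(y) = -2y^2.
So F(x,y) = x - 2y^2.
General solution: x - 2y^2 = C.


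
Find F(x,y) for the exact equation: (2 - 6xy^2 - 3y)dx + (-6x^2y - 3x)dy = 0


Check exactness: ∂M/∂y = -12xy - 3 and ∂N/∂x = -12xy - 3; equal, so the equation is exact.
Integrate M with respect to x (treating y as constant): ∫M dx = 2x - 3x^2y^2 - 3xy + h(y).
Differentiate w.r.t. y and set equal to N: all terms match, so h'(y) = 0 and h is a constant absorbed into C.
General solution: 2x - 3x^2y^2 - 3xy = C.


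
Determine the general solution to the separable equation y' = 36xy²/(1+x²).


Separate: dy/y² = 36x/(1+x²) dx.
Integrate LHS: ∫ dy/y² = -1/y.
Integrate RHS via u = 1+x²: 18ln(1+x²) + C.
Result: -1/y = 18ln(1+x²) + C.


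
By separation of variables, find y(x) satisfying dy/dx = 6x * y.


Separate variables: dy/y = 6x dx.
Integrate: ln|y| = 3x^2 + C₀.
Exponentiate: y = Ce^(3x^2).


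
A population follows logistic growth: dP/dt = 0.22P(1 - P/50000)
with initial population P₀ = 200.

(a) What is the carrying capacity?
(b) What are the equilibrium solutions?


Logistic ODE dP/dt = 0.22P(1 - P/50000) has equilibria where dP/dt = 0, i.e. P = 0 or P = 50000.
The coefficient (1 - P/K) = 0 when P = K, identifying K = 50000 as the carrying capacity.
(a) K = 50000; (b) equilibria P = 0 and P = 50000.


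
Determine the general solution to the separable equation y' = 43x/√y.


Separate: √y dy = 43x dx.
Integrate: (2/3)y^(3/2) = (43/2)x² + C.


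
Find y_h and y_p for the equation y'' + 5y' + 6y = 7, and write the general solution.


Characteristic roots of r² + 5r + 6 = 0 are -2, -3.
y_h = C₁e^(-2x) + C₂e^(-3x).
Constant forcing; try y_p = A. Then 6A = 7 ⇒ A = 7/6.
General solution: y = C₁e^(-2x) + C₂e^(-3x) + 7/6.


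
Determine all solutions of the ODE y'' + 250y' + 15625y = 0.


Characteristic equation: r² + 250r + 15625 = 0, i.e. (r + 125)² = 0.
Repeated root r = -125; include an x factor for the second linearly independent solution.
General solution: y = (C₁ + C₂x)e^(-125x).


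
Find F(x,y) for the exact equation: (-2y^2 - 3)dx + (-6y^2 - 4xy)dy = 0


Check exactness: ∂M/∂y = -4y and ∂N/∂x = -4y; equal, so the equation is exact.
Integrate M with respect to x (treating y as constant): ∫M dx = -2xy^2 - 3x + h(y).
Differentiate w.r.t. y and set equal to N: the x-dependent terms already match, leaving h'(y) = -6y^2. Integrate: h(y) = -2y^3.
So F(x,y) = -2y^3 - 2xy^2 - 3x.
General solution: -2y^3 - 2xy^2 - 3x = C.


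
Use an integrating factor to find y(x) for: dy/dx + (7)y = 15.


P(x) = 7, Q(x) = 15; integrating factor μ = e^(7x).
(μ y)' = 15e^(7x) ⇒ μ y = (15/7)e^(7x) + C.
Divide by μ: y = 15/7 + Ce^(-7x).


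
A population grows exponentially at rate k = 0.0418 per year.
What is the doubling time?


Exponential growth: P(t) = P₀ e^(0.0418t). Set P(t)/P₀ = 2: e^(0.0418t) = 2.
Solve: t = ln(2)/0.0418 ≈ 16.58 years.


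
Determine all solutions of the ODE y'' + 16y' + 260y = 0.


Characteristic equation: r² + 16r + 260 = 0.
Discriminant is negative; roots r = -8 ± 14i (complex conjugate pair).
General solution uses e^(α x)(C₁ cos(β x) + C₂ sin(β x)): y = e^(-8x)(C₁cos(14x) + C₂sin(14x)).


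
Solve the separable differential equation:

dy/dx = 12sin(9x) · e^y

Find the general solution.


Separate: e^(-y) dy = 12sin(9x) dx.
Integrate: -e^(-y) = -(4/3)cos(9x) + C₀.
Rearrange: e^(-y) = (4/3)cos(9x) + C.


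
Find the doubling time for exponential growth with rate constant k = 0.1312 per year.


Exponential growth: P(t) = P₀ e^(0.1312t). Set P(t)/P₀ = 2: e^(0.1312t) = 2.
Solve: t = ln(2)/0.1312 ≈ 5.28 years.


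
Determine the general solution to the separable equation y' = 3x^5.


Integrate both sides with respect to x: y = ∫ 3x^5 dx = (1/2)x^6 + C.


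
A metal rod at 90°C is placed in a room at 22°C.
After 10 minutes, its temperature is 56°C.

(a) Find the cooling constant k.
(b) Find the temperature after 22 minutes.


Newton's law: T(t) = T_a + (T₀ - T_a)e^(-kt).
(a) Use T(10) = 56: (56 - 22)/(90 - 22) = e^(-k·10), so k = -ln(0.500)/10 ≈ 0.0693.
(b) Apply k to t = 22: T(22) = 22 + (68)e^(-1.525) ≈ 36.8°C.


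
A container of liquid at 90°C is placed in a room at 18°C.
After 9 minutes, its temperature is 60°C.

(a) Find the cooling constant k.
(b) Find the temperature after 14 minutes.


Newton's law: T(t) = T_a + (T₀ - T_a)e^(-kt).
(a) Use T(9) = 60: (60 - 18)/(90 - 18) = e^(-k·9), so k = -ln(0.583)/9 ≈ 0.0599.
(b) Apply k to t = 14: T(14) = 18 + (72)e^(-0.838) ≈ 49.1°C.


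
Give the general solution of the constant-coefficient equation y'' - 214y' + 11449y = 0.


Characteristic equation: r² - 214r + 11449 = 0, i.e. (r - 107)² = 0.
Repeated root r = 107; include an x factor for the second linearly independent solution.
General solution: y = (C₁ + C₂x)e^(107x).


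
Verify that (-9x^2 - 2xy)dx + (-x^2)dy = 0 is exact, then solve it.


Check exactness: ∂M/∂y = -2x and ∂N/∂x = -2x; equal, so the equation is exact.
Integrate M with respect to x (treating y as constant): ∫M dx = -3x^3 - x^2y + h(y).
Differentiate w.r.t. y and set equal to N: all terms match, so h'(y) = 0 and h is a constant absorbed into C.
General solution: -3x^3 - x^2y = C.


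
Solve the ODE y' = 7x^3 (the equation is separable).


Integrate both sides with respect to x: y = ∫ 7x^3 dx = (7/4)x^4 + C.


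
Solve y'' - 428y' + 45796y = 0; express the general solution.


Characteristic equation: r² - 428r + 45796 = 0, i.e. (r - 214)² = 0.
Repeated root r = 214; include an x factor for the second linearly independent solution.
General solution: y = (C₁ + C₂x)e^(214x).


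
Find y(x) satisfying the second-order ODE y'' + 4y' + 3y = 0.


Characteristic equation: r² + 4r + 3 = 0.
Factor: (r + 3)(r + 1) = 0 ⇒ r = -3, -1 (distinct real).
General solution: y = C₁e^(-3x) + C₂e^(-x).


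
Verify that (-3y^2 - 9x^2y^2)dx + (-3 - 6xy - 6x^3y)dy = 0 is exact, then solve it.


Check exactness: ∂M/∂y = -6y - 18x^2y and ∂N/∂x = -6y - 18x^2y; equal, so the equation is exact.
Integrate M with respect to x (treating y as constant): ∫M dx = -3xy^2 - 3x^3y^2 + h(y).
Differentiate w.r.t. y and set equal to N: the x-dependent terms already match, leaving h'(y) = -3. Integrate: h(y) = -3y.
So F(x,y) = -3y - 3xy^2 - 3x^3y^2.
General solution: -3y - 3xy^2 - 3x^3y^2 = C.


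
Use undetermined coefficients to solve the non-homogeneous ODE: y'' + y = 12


Homogeneous part: r² + 1 = 0 ⇒ r = ±1i, so y_h = C₁cos(x) + C₂sin(x).
Try constant y_p = A; plug in: 1A = 12 ⇒ A = 12.
General solution: y = C₁cos(x) + C₂sin(x) + 12.


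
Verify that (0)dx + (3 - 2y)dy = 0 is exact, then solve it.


Check exactness: ∂M/∂y = 0 and ∂N/∂x = 0; equal, so the equation is exact.
Integrate M with respect to x (treating y as constant): ∫M dx = 0 + h(y).
Differentiate w.r.t. y and set equal to N: the x-dependent terms already match, leaving h'(y) = 3 - 2y. Integrate: h(y) = 3y - y^2.
So F(x,y) = 3y - y^2.
General solution: 3y - y^2 = C.


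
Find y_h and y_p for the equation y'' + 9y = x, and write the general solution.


Homogeneous: r² + 9 = 0 ⇒ r = ±3i, y_h = C₁cos(3x) + C₂sin(3x).
Polynomial forcing; try y_p = Ax + B. Then y_p'' + 9 y_p = 9(Ax + B) = x, so B = 0 and A = 1/9.
General solution: y = C₁cos(3x) + C₂sin(3x) + (1/9)x.


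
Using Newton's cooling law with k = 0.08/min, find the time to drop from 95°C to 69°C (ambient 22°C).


From T(t) = T_a + (T₀ - T_a)e^(-kt), set T(t) = 69:
(69 - 22) / (95 - 22) = e^(-0.08t), so t = -ln(0.644)/0.08 ≈ 5.5 minutes.


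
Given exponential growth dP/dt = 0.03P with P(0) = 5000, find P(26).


The ODE dP/dt = 0.03P has solution P(t) = P(0)e^(0.03t).
Substitute P(0) = 5000 and t = 26: P(26) = 5000 e^(0.78) ≈ 10907.


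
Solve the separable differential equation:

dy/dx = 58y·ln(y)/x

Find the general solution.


Separate: dy/[y ln(y)] = 58 dx/x.
Substitute u = ln(y): du/u = 58 dx/x.
Integrate: ln|ln(y)| = 58ln|x| + C₀, hence ln(y) = C·x^58.


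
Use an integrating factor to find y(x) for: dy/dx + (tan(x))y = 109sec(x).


P(x) = tan(x) ⇒ μ = e^(∫tan(x)dx) = sec(x).
(sec(x) y)' = 109sec²(x) ⇒ sec(x) y = 109tan(x) + C.
Multiply by cos(x): y = 109sin(x) + C·cos(x).


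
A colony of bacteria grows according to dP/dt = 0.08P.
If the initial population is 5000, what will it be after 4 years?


The ODE dP/dt = 0.08P has solution P(t) = P(0)e^(0.08t).
Substitute P(0) = 5000 and t = 4: P(4) = 5000 e^(0.32) ≈ 6886.


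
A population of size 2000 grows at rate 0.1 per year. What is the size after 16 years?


The ODE dP/dt = 0.1P has solution P(t) = P(0)e^(0.1t).
Substitute P(0) = 2000 and t = 16: P(16) = 2000 e^(1.60) ≈ 9906.


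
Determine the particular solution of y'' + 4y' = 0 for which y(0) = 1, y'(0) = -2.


Characteristic roots of r² + 4r = 0 are -4, 0.
General solution y = c₁ e^(-4x) + c₂.
Apply y(0) = 1: c₁ + c₂ = 1. Apply y'(0) = -2: -4 c₁ + 0 c₂ = -2.
Solve: c₁ = 1/2, c₂ = 1/2.
Particular solution: y = (1/2)e^(-4x) + 1/2.


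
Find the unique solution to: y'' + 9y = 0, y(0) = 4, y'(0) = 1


Characteristic roots of r² + 9 = 0 are ±3i, so y = C₁cos(3x) + C₂sin(3x).
Apply y(0) = 4: C₁ = 4. Differentiate and apply y'(0) = 1: 3·C₂ = 1, so C₂ = 1/3.
Particular solution: y = 4cos(3x) + (1/3)sin(3x).


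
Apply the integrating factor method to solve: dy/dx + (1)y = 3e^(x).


P(x) = 1 ⇒ μ = e^(x).
(μ y)' = 3e^(2x) ⇒ μ y = (3/2)e^(2x) + C.
Divide by μ: y = (3/2)e^(x) + Ce^(-x).


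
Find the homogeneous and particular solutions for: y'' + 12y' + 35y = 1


Characteristic roots of r² + 12r + 35 = 0 are -5, -7.
y_h = C₁e^(-5x) + C₂e^(-7x).
Constant forcing; try y_p = A. Then 35A = 1 ⇒ A = 1/35.
General solution: y = C₁e^(-5x) + C₂e^(-7x) + 1/35.


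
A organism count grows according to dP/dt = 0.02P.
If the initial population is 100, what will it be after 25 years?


The ODE dP/dt = 0.02P has solution P(t) = P(0)e^(0.02t).
Substitute P(0) = 100 and t = 25: P(25) = 100 e^(0.50) ≈ 165.


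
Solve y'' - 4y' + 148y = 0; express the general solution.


Characteristic equation: r² - 4r + 148 = 0.
Discriminant is negative; roots r = 2 ± 12i (complex conjugate pair).
General solution uses e^(α x)(C₁ cos(β x) + C₂ sin(β x)): y = e^(2x)(C₁cos(12x) + C₂sin(12x)).


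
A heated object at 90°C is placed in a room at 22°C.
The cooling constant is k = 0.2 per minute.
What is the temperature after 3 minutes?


Newton's law: dT/dt = -k(T - T_a) has solution T(t) = T_a + (T₀ - T_a)e^(-kt).
Plug in T_a = 22, T₀ = 90, k = 0.2, t = 3: T(3) = 22 + (68)e^(-0.60) ≈ 59.3°C.


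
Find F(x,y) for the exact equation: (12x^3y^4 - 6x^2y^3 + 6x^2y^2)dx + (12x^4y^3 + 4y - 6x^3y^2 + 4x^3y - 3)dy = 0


Check exactness: ∂M/∂y = 48x^3y^3 - 18x^2y^2 + 12x^2y and ∂N/∂x = 48x^3y^3 - 18x^2y^2 + 12x^2y; equal, so the equation is exact.
Integrate M with respect to x (treating y as constant): ∫M dx = 3x^4y^4 - 2x^3y^3 + 2x^3y^2 + h(y).
Differentiate w.r.t. y and set equal to N: the x-dependent terms already match, leaving h'(y) = 4y - 3. Integrate: h(y) = 2y^2 - 3y.
So F(x,y) = 3x^4y^4 + 2y^2 - 2x^3y^3 + 2x^3y^2 - 3y.
General solution: 3x^4y^4 + 2y^2 - 2x^3y^3 + 2x^3y^2 - 3y = C.


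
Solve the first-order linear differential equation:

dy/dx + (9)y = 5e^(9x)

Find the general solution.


P(x) = 9 ⇒ μ = e^(9x).
(μ y)' = 5e^(18x) ⇒ μ y = (5/18)e^(18x) + C.
Divide by μ: y = (5/18)e^(9x) + Ce^(-9x).


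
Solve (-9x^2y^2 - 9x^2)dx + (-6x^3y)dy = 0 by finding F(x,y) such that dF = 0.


Check exactness: ∂M/∂y = -18x^2y and ∂N/∂x = -18x^2y; equal, so the equation is exact.
Integrate M with respect to x (treating y as constant): ∫M dx = -3x^3y^2 - 3x^3 + h(y).
Differentiate w.r.t. y and set equal to N: all terms match, so h'(y) = 0 and h is a constant absorbed into C.
General solution: -3x^3y^2 - 3x^3 = C.


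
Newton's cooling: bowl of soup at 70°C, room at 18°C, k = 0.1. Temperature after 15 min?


Newton's law: dT/dt = -k(T - T_a) has solution T(t) = T_a + (T₀ - T_a)e^(-kt).
Plug in T_a = 18, T₀ = 70, k = 0.1, t = 15: T(15) = 18 + (52)e^(-1.50) ≈ 29.6°C.


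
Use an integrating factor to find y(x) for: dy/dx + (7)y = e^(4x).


P(x) = 7 ⇒ μ = e^(7x).
(μ y)' = e^(11x) ⇒ μ y = e^(11x)/11 + C.
Divide by μ: y = (1/11)e^(4x) + Ce^(-7x).


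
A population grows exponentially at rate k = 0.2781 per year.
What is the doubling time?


Exponential growth: P(t) = P₀ e^(0.2781t). Set P(t)/P₀ = 2: e^(0.2781t) = 2.
Solve: t = ln(2)/0.2781 ≈ 2.49 years.


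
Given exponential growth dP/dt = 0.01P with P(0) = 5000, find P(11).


The ODE dP/dt = 0.01P has solution P(t) = P(0)e^(0.01t).
Substitute P(0) = 5000 and t = 11: P(11) = 5000 e^(0.11) ≈ 5581.


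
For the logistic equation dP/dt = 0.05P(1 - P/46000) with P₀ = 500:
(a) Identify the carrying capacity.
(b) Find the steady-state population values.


Logistic ODE dP/dt = 0.05P(1 - P/46000) has equilibria where dP/dt = 0, i.e. P = 0 or P = 46000.
The coefficient (1 - P/K) = 0 when P = K, identifying K = 46000 as the carrying capacity.
(a) K = 46000; (b) equilibria P = 0 and P = 46000.


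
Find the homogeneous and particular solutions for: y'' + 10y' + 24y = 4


Characteristic roots of r² + 10r + 24 = 0 are -4, -6.
y_h = C₁e^(-4x) + C₂e^(-6x).
Constant forcing; try y_p = A. Then 24A = 4 ⇒ A = 1/6.
General solution: y = C₁e^(-4x) + C₂e^(-6x) + 1/6.


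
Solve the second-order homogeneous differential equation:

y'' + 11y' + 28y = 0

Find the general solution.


Characteristic equation: r² + 11r + 28 = 0.
Factor: (r + 7)(r + 4) = 0 ⇒ r = -7, -4 (distinct real).
General solution: y = C₁e^(-7x) + C₂e^(-4x).


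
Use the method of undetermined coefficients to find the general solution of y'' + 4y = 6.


Homogeneous part: r² + 4 = 0 ⇒ r = ±2i, so y_h = C₁cos(2x) + C₂sin(2x).
Try constant y_p = A; plug in: 4A = 6 ⇒ A = 3/2.
General solution: y = C₁cos(2x) + C₂sin(2x) + 3/2.


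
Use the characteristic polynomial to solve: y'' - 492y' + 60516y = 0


Characteristic equation: r² - 492r + 60516 = 0, i.e. (r - 246)² = 0.
Repeated root r = 246; include an x factor for the second linearly independent solution.
General solution: y = (C₁ + C₂x)e^(246x).


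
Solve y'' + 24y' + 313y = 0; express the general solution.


Characteristic equation: r² + 24r + 313 = 0.
Discriminant is negative; roots r = -12 ± 13i (complex conjugate pair).
General solution uses e^(α x)(C₁ cos(β x) + C₂ sin(β x)): y = e^(-12x)(C₁cos(13x) + C₂sin(13x)).


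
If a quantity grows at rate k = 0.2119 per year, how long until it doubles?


Exponential growth: P(t) = P₀ e^(0.2119t). Set P(t)/P₀ = 2: e^(0.2119t) = 2.
Solve: t = ln(2)/0.2119 ≈ 3.27 years.


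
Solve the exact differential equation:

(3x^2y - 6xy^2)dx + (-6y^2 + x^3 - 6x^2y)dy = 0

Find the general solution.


Check exactness: ∂M/∂y = 3x^2 - 12xy and ∂N/∂x = 3x^2 - 12xy; equal, so the equation is exact.
Integrate M with respect to x (treating y as constant): ∫M dx = x^3y - 3x^2y^2 + h(y).
Differentiate w.r.t. y and set equal to N: the x-dependent terms already match, leaving h'(y) = -6y^2. Integrate: h(y) = -2y^3.
So F(x,y) = -2y^3 + x^3y - 3x^2y^2.
General solution: -2y^3 + x^3y - 3x^2y^2 = C.


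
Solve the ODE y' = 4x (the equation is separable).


Integrate both sides with respect to x: y = ∫ 4x dx = 2x^2 + C.


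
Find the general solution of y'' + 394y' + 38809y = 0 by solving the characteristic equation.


Characteristic equation: r² + 394r + 38809 = 0, i.e. (r + 197)² = 0.
Repeated root r = -197; include an x factor for the second linearly independent solution.
General solution: y = (C₁ + C₂x)e^(-197x).
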